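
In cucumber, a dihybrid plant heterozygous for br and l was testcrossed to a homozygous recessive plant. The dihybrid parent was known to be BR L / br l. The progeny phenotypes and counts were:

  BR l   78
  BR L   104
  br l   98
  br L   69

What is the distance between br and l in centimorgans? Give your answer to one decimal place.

42.1 centimorgans

The recombinant classes are BR l and br L: 78 + 69 = 147.
Recombination frequency = 147/349 = 0.4212 ≈ 42.1%, i.e. 42.1 centimorgans.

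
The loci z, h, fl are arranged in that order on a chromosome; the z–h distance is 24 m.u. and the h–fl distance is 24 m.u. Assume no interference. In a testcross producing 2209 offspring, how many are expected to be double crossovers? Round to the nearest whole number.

Map distances give recombination frequencies of 0.240 and 0.240 for the two intervals.
With no interference, expected double-crossover frequency = 0.240 × 0.240 = 0.05760.
Expected number = 0.05760 × 2209 = 127.24 ≈ 127.

127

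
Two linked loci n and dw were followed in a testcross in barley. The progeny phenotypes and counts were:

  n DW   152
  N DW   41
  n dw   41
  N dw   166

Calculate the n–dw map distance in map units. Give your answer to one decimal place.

The two most frequent classes, N dw (166) and n DW (152), are the parental types, so the F1 was N dw / n DW.
The recombinant classes are N DW and n dw: 41 + 41 = 82.
Recombination frequency = 82/400 = 0.2050 ≈ 20.5%, i.e. 20.5 map units.

20.5 map units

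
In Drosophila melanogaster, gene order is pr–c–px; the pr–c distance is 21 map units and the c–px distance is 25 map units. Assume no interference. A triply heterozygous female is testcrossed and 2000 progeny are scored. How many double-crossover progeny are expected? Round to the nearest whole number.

Map distances give recombination frequencies of 0.210 and 0.250 for the two intervals.
With no interference, expected double-crossover frequency = 0.210 × 0.250 = 0.05250.
Expected number = 0.05250 × 2000 = 105.00 ≈ 105.

105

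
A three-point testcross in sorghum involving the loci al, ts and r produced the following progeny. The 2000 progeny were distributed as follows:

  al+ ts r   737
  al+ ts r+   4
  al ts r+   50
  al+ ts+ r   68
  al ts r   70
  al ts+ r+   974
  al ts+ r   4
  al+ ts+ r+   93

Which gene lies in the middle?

The two most frequent reciprocal classes, al ts+ r+ and al+ ts r, are the parental types, so the F1 was al ts+ r+ / al+ ts r.
The two rarest classes, al ts+ r and al+ ts r+, are the double crossovers. Comparing them with the parentals, only the r allele has switched, so r is the middle locus and the order is al – r – ts.

r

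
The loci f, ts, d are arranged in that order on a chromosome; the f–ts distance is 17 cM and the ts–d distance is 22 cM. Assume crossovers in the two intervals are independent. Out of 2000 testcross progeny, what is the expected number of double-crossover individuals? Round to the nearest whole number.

Map distances give recombination frequencies of 0.170 and 0.220 for the two intervals.
With no interference, expected double-crossover frequency = 0.170 × 0.220 = 0.03740.
Expected number = 0.03740 × 2000 = 74.80 ≈ 75.

75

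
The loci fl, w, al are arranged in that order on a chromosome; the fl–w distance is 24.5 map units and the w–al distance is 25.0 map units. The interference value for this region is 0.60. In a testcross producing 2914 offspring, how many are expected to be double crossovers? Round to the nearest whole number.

Map distances give recombination frequencies of 0.245 and 0.250 for the two intervals.
With interference 0.60 (so coincidence = 0.40), expected double-crossover frequency = 0.245 × 0.250 × 0.40 = 0.02450.
Expected number = 0.02450 × 2914 = 71.39 ≈ 71.

71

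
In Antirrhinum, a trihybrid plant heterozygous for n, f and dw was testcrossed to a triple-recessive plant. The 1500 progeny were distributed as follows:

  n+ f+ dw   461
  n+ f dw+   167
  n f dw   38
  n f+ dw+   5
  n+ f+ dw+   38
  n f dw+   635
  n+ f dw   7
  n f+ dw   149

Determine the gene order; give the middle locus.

f

The two most frequent reciprocal classes, n+ f+ dw and n f dw+, are the parental types, so the F1 was n+ f+ dw / n f dw+.
The two rarest classes, n+ f dw and n f+ dw+, are the double crossovers. Comparing them with the parentals, only the f allele has switched, so f is the middle locus and the order is n – f – dw.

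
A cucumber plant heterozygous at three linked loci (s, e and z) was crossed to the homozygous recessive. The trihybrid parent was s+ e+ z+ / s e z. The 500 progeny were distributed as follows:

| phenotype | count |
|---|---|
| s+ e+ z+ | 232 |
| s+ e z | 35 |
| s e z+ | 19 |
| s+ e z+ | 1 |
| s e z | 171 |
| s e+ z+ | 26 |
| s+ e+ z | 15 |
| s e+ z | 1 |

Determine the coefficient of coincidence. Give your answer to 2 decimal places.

0.44

The two rarest classes, s+ e z+ and s e+ z, are the double crossovers. Comparing them with the parentals, only the e allele has switched, so e is the middle locus and the order is z – e – s.
z–e: (34 + 2)/500 = 0.0720; e–s: (61 + 2)/500 = 0.1260.
Expected DCO frequency = 0.0720 × 0.1260 ≈ 0.00907; observed = 2/500 ≈ 0.00400.
Coefficient of coincidence = 0.00400/0.00907 ≈ 0.44.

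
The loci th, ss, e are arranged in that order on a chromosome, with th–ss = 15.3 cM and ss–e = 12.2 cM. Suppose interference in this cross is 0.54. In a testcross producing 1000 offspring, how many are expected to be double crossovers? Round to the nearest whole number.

Map distances give recombination frequencies of 0.153 and 0.122 for the two intervals.
With interference 0.54 (so coincidence = 0.46), expected double-crossover frequency = 0.153 × 0.122 × 0.46 = 0.00859.
Expected number = 0.00859 × 1000 = 8.59 ≈ 9.

9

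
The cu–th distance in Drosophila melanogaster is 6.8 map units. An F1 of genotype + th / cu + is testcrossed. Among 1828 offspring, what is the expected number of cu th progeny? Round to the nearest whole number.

62

A map distance of 6.8 map units corresponds to a recombination frequency of 0.068.
The F1 is + th / cu +, so cu th is a recombinant gamete class with expected frequency r/2 = 0.068/2 = 0.0340.
Expected number = 0.0340 × 1828 = 62.15 ≈ 62.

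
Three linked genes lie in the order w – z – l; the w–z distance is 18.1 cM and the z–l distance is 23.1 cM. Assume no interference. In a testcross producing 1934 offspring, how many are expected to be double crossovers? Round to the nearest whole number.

Map distances give recombination frequencies of 0.181 and 0.231 for the two intervals.
With no interference, expected double-crossover frequency = 0.181 × 0.231 = 0.04181.
Expected number = 0.04181 × 1934 = 80.86 ≈ 81.

81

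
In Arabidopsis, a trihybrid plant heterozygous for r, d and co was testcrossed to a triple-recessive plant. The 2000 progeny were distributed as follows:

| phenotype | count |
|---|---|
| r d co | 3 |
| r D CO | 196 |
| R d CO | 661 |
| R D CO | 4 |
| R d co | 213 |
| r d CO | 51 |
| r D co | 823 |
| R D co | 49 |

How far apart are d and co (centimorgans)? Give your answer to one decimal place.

The two most frequent reciprocal classes, R d CO and r D co, are the parental types, so the F1 was R d CO / r D co.
The two rarest classes, R D CO and r d co, are the double crossovers. Comparing them with the parentals, only the d allele has switched, so d is the middle locus and the order is r – d – co.
Crossovers in the d–co interval produce the single-crossover classes R d co and r D CO (213 + 196 = 409) plus the double crossovers (7).
RF(d–co) = (409 + 7) / 2000 = 416/2000 = 0.2080 → 20.8 centimorgans.

20.8 centimorgans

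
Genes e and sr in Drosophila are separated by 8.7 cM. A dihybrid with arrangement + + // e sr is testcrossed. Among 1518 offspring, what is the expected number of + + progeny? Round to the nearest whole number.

A map distance of 8.7 cM corresponds to a recombination frequency of 0.087.
The F1 is + + / e sr, so + + is a parental gamete class with expected frequency (1 − r)/2 = 0.913/2 = 0.4565.
Expected number = 0.4565 × 1518 = 692.97 ≈ 693.

693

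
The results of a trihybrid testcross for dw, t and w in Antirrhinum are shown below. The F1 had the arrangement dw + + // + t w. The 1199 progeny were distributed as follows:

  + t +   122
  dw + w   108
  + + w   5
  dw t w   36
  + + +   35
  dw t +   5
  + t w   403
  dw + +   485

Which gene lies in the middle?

t

The two rarest classes, dw t + and + + w, are the double crossovers. Comparing them with the parentals, only the t allele has switched, so t is the middle locus and the order is dw – t – w.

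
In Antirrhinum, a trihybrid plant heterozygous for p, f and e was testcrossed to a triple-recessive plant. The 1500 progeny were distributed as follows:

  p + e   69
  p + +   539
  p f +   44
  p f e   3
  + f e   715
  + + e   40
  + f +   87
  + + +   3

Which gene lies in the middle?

The two most frequent reciprocal classes, p + + and + f e, are the parental types, so the F1 was p + + / + f e.
The two rarest classes, + + + and p f e, are the double crossovers. Comparing them with the parentals, only the p allele has switched, so p is the middle locus and the order is e – p – f.

p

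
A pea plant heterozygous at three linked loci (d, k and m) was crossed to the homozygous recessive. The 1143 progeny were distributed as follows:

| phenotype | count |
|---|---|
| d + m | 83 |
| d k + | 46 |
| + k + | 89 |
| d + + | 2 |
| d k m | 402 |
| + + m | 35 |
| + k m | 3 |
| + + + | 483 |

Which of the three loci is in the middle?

d

The two most frequent reciprocal classes, d k m and + + +, are the parental types, so the F1 was d k m / + + +.
The two rarest classes, + k m and d + +, are the double crossovers. Comparing them with the parentals, only the d allele has switched, so d is the middle locus and the order is k – d – m.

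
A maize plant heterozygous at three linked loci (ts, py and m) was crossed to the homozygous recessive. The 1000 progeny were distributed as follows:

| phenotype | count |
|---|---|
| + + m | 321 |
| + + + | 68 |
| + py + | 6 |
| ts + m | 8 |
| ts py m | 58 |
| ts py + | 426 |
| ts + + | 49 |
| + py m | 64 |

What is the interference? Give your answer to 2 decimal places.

0.21

The two most frequent reciprocal classes, ts py + and + + m, are the parental types, so the F1 was ts py + / + + m.
The two rarest classes, + py + and ts + m, are the double crossovers. Comparing them with the parentals, only the ts allele has switched, so ts is the middle locus and the order is m – ts – py.
m–ts: (126 + 14)/1000 = 0.1400; ts–py: (113 + 14)/1000 = 0.1270.
Expected DCO frequency = 0.1400 × 0.1270 ≈ 0.01778; observed = 14/1000 ≈ 0.01400.
Coefficient of coincidence = 0.01400/0.01778 ≈ 0.79; interference = 1 − 0.79 = 0.21.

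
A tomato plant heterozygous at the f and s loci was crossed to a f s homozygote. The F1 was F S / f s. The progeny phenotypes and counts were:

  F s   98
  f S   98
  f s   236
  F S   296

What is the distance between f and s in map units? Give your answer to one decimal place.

26.9 map units

The recombinant classes are F s and f S: 98 + 98 = 196.
Recombination frequency = 196/728 = 0.2692 ≈ 26.9%, i.e. 26.9 map units.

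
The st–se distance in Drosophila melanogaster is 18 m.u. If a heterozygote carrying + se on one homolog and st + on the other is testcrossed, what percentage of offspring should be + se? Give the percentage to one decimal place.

A map distance of 18 m.u. corresponds to a recombination frequency of 0.180.
The F1 is + se / st +, so + se is a parental gamete class with expected frequency (1 − r)/2 = 0.820/2 = 0.4100.
That is 0.4100 = 41.0% of the progeny.

41.0%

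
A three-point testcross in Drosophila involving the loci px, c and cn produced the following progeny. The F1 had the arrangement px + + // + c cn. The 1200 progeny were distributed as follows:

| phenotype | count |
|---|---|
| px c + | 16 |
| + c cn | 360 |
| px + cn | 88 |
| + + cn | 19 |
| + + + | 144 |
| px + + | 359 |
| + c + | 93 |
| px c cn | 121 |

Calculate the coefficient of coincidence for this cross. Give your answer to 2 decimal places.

The two rarest classes, px c + and + + cn, are the double crossovers. Comparing them with the parentals, only the c allele has switched, so c is the middle locus and the order is px – c – cn.
px–c: (265 + 35)/1200 = 0.2500; c–cn: (181 + 35)/1200 = 0.1800.
Expected DCO frequency = 0.2500 × 0.1800 ≈ 0.04500; observed = 35/1200 ≈ 0.02917.
Coefficient of coincidence = 0.02917/0.04500 ≈ 0.65.

0.65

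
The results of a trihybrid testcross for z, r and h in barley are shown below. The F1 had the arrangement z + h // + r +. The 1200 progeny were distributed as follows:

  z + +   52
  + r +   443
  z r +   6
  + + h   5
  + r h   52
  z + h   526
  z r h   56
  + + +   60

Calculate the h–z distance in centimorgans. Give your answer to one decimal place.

9.6 centimorgans

The two rarest classes, + + h and z r +, are the double crossovers. Comparing them with the parentals, only the z allele has switched, so z is the middle locus and the order is h – z – r.
Crossovers in the h–z interval produce the single-crossover classes z + + and + r h (52 + 52 = 104) plus the double crossovers (11).
RF(h–z) = (104 + 11) / 1200 = 115/1200 = 0.0958 → 9.6 centimorgans.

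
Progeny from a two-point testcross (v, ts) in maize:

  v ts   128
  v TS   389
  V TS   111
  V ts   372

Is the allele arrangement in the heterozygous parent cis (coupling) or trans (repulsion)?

The two most frequent classes are V ts (372) and v TS (389); these are the parental (non-recombinant) types.
So the F1 carried V ts on one chromosome and v TS on the other — the recessive alleles are on opposite chromosomes (trans / repulsion).

trans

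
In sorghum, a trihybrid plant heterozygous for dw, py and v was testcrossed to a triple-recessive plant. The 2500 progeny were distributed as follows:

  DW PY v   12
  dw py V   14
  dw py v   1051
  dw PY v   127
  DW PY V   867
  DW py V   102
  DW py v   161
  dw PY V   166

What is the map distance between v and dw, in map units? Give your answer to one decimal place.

14.1 map units

The two most frequent reciprocal classes, DW PY V and dw py v, are the parental types, so the F1 was DW PY V / dw py v.
The two rarest classes, DW PY v and dw py V, are the double crossovers. Comparing them with the parentals, only the v allele has switched, so v is the middle locus and the order is dw – v – py.
Crossovers in the dw–v interval produce the single-crossover classes dw PY V and DW py v (166 + 161 = 327) plus the double crossovers (26).
RF(dw–v) = (327 + 26) / 2500 = 353/2500 = 0.1412 → 14.1 map units.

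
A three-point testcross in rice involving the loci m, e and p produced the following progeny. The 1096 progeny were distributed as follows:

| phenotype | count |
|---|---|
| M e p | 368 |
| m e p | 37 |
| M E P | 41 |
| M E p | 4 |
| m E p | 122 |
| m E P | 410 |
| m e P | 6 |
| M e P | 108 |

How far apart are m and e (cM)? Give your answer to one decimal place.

The two most frequent reciprocal classes, m E P and M e p, are the parental types, so the F1 was m E P / M e p.
The two rarest classes, m e P and M E p, are the double crossovers. Comparing them with the parentals, only the e allele has switched, so e is the middle locus and the order is p – e – m.
Crossovers in the e–m interval produce the single-crossover classes M E P and m e p (41 + 37 = 78) plus the double crossovers (10).
RF(e–m) = (78 + 10) / 1096 = 88/1096 = 0.0803 → 8.0 cM.

8.0 cM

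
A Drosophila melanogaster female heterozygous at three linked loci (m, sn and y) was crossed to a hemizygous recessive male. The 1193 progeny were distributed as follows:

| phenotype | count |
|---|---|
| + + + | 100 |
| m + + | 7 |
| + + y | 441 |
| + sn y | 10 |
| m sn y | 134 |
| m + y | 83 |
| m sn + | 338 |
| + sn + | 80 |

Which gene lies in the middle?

sn

The two most frequent reciprocal classes, + + y and m sn +, are the parental types, so the F1 was + + y / m sn +.
The two rarest classes, + sn y and m + +, are the double crossovers. Comparing them with the parentals, only the sn allele has switched, so sn is the middle locus and the order is y – sn – m.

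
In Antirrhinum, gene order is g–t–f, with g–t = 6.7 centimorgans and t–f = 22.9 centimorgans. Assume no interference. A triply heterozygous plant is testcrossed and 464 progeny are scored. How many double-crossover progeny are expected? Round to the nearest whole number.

Map distances give recombination frequencies of 0.067 and 0.229 for the two intervals.
With no interference, expected double-crossover frequency = 0.067 × 0.229 = 0.01534.
Expected number = 0.01534 × 464 = 7.12 ≈ 7.

7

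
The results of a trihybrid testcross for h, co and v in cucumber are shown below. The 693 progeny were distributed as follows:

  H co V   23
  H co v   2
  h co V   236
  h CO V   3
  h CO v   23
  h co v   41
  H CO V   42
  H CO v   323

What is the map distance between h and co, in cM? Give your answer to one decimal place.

The two most frequent reciprocal classes, H CO v and h co V, are the parental types, so the F1 was H CO v / h co V.
The two rarest classes, H co v and h CO V, are the double crossovers. Comparing them with the parentals, only the co allele has switched, so co is the middle locus and the order is h – co – v.
Crossovers in the h–co interval produce the single-crossover classes h CO v and H co V (23 + 23 = 46) plus the double crossovers (5).
RF(h–co) = (46 + 5) / 693 = 51/693 = 0.0736 → 7.4 cM.

7.4 cM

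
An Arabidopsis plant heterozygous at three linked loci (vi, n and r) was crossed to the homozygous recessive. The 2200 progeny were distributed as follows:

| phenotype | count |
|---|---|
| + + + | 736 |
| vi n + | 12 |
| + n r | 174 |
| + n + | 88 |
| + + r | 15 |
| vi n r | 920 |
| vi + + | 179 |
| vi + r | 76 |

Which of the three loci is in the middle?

The two most frequent reciprocal classes, vi n r and + + +, are the parental types, so the F1 was vi n r / + + +.
The two rarest classes, vi n + and + + r, are the double crossovers. Comparing them with the parentals, only the r allele has switched, so r is the middle locus and the order is n – r – vi.

r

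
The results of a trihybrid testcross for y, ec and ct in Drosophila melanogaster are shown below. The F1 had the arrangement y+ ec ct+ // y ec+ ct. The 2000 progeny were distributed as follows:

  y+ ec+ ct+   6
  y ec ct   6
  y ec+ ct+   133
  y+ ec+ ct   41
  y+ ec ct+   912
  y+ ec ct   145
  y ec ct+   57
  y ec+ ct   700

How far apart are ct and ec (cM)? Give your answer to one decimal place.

The two rarest classes, y+ ec+ ct+ and y ec ct, are the double crossovers. Comparing them with the parentals, only the ec allele has switched, so ec is the middle locus and the order is y – ec – ct.
Crossovers in the ec–ct interval produce the single-crossover classes y+ ec ct and y ec+ ct+ (145 + 133 = 278) plus the double crossovers (12).
RF(ec–ct) = (278 + 12) / 2000 = 290/2000 = 0.1450 → 14.5 cM.

14.5 cM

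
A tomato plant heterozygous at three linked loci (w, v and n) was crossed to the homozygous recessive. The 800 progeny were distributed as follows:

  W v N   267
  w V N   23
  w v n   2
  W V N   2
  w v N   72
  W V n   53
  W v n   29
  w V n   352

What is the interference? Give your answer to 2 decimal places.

0.56

The two most frequent reciprocal classes, W v N and w V n, are the parental types, so the F1 was W v N / w V n.
The two rarest classes, W V N and w v n, are the double crossovers. Comparing them with the parentals, only the v allele has switched, so v is the middle locus and the order is w – v – n.
w–v: (125 + 4)/800 = 0.1613; v–n: (52 + 4)/800 = 0.0700.
Expected DCO frequency = 0.1613 × 0.0700 ≈ 0.01129; observed = 4/800 ≈ 0.00500.
Coefficient of coincidence = 0.00500/0.01129 ≈ 0.44; interference = 1 − 0.44 = 0.56.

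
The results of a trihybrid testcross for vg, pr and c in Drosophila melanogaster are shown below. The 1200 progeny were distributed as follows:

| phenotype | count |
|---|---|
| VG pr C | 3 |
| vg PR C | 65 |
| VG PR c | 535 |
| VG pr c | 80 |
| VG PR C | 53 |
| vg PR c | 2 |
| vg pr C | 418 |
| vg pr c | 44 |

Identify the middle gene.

The two most frequent reciprocal classes, VG PR c and vg pr C, are the parental types, so the F1 was VG PR c / vg pr C.
The two rarest classes, vg PR c and VG pr C, are the double crossovers. Comparing them with the parentals, only the vg allele has switched, so vg is the middle locus and the order is pr – vg – c.

vg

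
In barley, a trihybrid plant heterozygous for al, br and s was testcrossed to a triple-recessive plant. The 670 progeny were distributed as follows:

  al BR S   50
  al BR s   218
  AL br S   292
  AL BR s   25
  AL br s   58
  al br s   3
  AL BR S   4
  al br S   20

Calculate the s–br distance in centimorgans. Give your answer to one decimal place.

The two most frequent reciprocal classes, al BR s and AL br S, are the parental types, so the F1 was al BR s / AL br S.
The two rarest classes, al br s and AL BR S, are the double crossovers. Comparing them with the parentals, only the br allele has switched, so br is the middle locus and the order is al – br – s.
Crossovers in the br–s interval produce the single-crossover classes al BR S and AL br s (50 + 58 = 108) plus the double crossovers (7).
RF(br–s) = (108 + 7) / 670 = 115/670 = 0.1716 → 17.2 centimorgans.

17.2 centimorgans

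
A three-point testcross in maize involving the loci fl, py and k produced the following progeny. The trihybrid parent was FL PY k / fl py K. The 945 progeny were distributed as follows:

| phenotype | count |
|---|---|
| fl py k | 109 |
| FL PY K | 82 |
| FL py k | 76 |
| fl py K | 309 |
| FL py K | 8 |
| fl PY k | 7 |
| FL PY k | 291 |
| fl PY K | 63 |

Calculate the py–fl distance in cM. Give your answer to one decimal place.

The two rarest classes, fl PY k and FL py K, are the double crossovers. Comparing them with the parentals, only the fl allele has switched, so fl is the middle locus and the order is py – fl – k.
Crossovers in the py–fl interval produce the single-crossover classes FL py k and fl PY K (76 + 63 = 139) plus the double crossovers (15).
RF(py–fl) = (139 + 15) / 945 = 154/945 = 0.1630 → 16.3 cM.

16.3 cM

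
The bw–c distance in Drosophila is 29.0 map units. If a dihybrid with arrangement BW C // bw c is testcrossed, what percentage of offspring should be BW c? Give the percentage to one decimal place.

14.5%

A map distance of 29.0 map units corresponds to a recombination frequency of 0.290.
The F1 is BW C / bw c, so BW c is a recombinant gamete class with expected frequency r/2 = 0.290/2 = 0.1450.
That is 0.1450 = 14.5% of the progeny.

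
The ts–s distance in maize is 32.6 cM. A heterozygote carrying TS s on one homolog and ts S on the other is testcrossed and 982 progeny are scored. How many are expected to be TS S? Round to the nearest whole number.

160

A map distance of 32.6 cM corresponds to a recombination frequency of 0.326.
The F1 is TS s / ts S, so TS S is a recombinant gamete class with expected frequency r/2 = 0.326/2 = 0.1630.
Expected number = 0.1630 × 982 = 160.07 ≈ 160.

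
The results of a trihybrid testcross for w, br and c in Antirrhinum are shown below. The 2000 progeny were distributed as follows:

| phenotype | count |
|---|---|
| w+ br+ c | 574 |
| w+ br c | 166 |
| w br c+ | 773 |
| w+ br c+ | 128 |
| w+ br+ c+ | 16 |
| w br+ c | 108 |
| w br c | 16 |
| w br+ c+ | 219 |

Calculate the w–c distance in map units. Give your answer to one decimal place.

The two most frequent reciprocal classes, w+ br+ c and w br c+, are the parental types, so the F1 was w+ br+ c / w br c+.
The two rarest classes, w+ br+ c+ and w br c, are the double crossovers. Comparing them with the parentals, only the c allele has switched, so c is the middle locus and the order is br – c – w.
Crossovers in the c–w interval produce the single-crossover classes w br+ c and w+ br c+ (108 + 128 = 236) plus the double crossovers (32).
RF(c–w) = (236 + 32) / 2000 = 268/2000 = 0.1340 → 13.4 map units.

13.4 map units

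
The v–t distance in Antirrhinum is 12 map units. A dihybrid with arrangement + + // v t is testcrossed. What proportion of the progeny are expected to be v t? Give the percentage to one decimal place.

44.0%

A map distance of 12 map units corresponds to a recombination frequency of 0.120.
The F1 is + + / v t, so v t is a parental gamete class with expected frequency (1 − r)/2 = 0.880/2 = 0.4400.
That is 0.4400 = 44.0% of the progeny.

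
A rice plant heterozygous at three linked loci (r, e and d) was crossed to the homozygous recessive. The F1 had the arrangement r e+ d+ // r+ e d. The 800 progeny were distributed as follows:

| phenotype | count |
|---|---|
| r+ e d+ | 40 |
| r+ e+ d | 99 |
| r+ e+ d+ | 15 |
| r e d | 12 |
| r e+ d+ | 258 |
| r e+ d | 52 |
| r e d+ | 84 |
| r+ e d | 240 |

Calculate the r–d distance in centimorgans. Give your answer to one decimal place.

The two rarest classes, r+ e+ d+ and r e d, are the double crossovers. Comparing them with the parentals, only the r allele has switched, so r is the middle locus and the order is d – r – e.
Crossovers in the d–r interval produce the single-crossover classes r e+ d and r+ e d+ (52 + 40 = 92) plus the double crossovers (27).
RF(d–r) = (92 + 27) / 800 = 119/800 = 0.1487 → 14.9 centimorgans.

14.9 centimorgans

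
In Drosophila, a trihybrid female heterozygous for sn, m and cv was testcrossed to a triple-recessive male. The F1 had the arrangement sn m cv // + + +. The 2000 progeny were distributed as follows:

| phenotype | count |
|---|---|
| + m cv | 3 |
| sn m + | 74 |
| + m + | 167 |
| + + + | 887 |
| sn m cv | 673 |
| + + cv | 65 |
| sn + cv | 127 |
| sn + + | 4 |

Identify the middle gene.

sn

The two rarest classes, + m cv and sn + +, are the double crossovers. Comparing them with the parentals, only the sn allele has switched, so sn is the middle locus and the order is cv – sn – m.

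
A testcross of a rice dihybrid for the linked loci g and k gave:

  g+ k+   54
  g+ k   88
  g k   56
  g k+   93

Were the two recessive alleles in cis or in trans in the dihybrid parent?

trans

The two most frequent classes are g+ k (88) and g k+ (93); these are the parental (non-recombinant) types.
So the F1 carried g+ k on one chromosome and g k+ on the other — the recessive alleles are on opposite chromosomes (trans / repulsion).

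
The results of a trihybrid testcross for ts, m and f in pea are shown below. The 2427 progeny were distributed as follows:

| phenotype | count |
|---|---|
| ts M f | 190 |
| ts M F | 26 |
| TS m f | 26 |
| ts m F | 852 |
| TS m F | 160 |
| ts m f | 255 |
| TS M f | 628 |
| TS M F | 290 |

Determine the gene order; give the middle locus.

The two most frequent reciprocal classes, ts m F and TS M f, are the parental types, so the F1 was ts m F / TS M f.
The two rarest classes, ts M F and TS m f, are the double crossovers. Comparing them with the parentals, only the m allele has switched, so m is the middle locus and the order is ts – m – f.

m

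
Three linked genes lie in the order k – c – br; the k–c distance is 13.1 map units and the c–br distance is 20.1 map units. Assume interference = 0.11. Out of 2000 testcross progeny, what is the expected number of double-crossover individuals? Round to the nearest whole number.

Map distances give recombination frequencies of 0.131 and 0.201 for the two intervals.
With interference 0.11 (so coincidence = 0.89), expected double-crossover frequency = 0.131 × 0.201 × 0.89 = 0.02343.
Expected number = 0.02343 × 2000 = 46.87 ≈ 47.

47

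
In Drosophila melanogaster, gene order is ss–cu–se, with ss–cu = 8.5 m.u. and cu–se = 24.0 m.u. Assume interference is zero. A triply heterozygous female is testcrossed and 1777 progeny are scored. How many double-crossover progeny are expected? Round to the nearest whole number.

Map distances give recombination frequencies of 0.085 and 0.240 for the two intervals.
With no interference, expected double-crossover frequency = 0.085 × 0.240 = 0.02040.
Expected number = 0.02040 × 1777 = 36.25 ≈ 36.

36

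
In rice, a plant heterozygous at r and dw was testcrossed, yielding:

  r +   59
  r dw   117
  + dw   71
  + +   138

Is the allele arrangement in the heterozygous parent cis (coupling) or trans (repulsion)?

The two most frequent classes are + + (138) and r dw (117); these are the parental (non-recombinant) types.
So the F1 carried + + on one chromosome and r dw on the other — the recessive alleles are on the same chromosome (cis / coupling).

cis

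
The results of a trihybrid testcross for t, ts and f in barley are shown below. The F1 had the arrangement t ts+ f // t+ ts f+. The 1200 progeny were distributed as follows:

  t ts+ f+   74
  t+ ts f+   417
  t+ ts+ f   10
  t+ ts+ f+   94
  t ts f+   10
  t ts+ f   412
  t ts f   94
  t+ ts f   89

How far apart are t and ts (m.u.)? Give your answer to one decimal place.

The two rarest classes, t+ ts+ f and t ts f+, are the double crossovers. Comparing them with the parentals, only the t allele has switched, so t is the middle locus and the order is ts – t – f.
Crossovers in the ts–t interval produce the single-crossover classes t ts f and t+ ts+ f+ (94 + 94 = 188) plus the double crossovers (20).
RF(ts–t) = (188 + 20) / 1200 = 208/1200 = 0.1733 → 17.3 m.u.

17.3 m.u.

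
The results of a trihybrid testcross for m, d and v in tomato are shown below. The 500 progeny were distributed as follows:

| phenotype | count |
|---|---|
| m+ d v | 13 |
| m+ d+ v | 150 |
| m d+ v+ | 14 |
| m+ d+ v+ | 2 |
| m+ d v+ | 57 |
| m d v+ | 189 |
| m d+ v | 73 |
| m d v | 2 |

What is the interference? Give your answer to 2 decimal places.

0.52

The two most frequent reciprocal classes, m d v+ and m+ d+ v, are the parental types, so the F1 was m d v+ / m+ d+ v.
The two rarest classes, m d v and m+ d+ v+, are the double crossovers. Comparing them with the parentals, only the v allele has switched, so v is the middle locus and the order is d – v – m.
d–v: (27 + 4)/500 = 0.0620; v–m: (130 + 4)/500 = 0.2680.
Expected DCO frequency = 0.0620 × 0.2680 ≈ 0.01662; observed = 4/500 ≈ 0.00800.
Coefficient of coincidence = 0.00800/0.01662 ≈ 0.48; interference = 1 − 0.48 = 0.52.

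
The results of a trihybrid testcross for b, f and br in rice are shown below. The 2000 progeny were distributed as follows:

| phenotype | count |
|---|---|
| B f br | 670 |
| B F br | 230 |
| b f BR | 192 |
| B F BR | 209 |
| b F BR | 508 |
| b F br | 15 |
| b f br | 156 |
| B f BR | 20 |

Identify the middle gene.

br

The two most frequent reciprocal classes, b F BR and B f br, are the parental types, so the F1 was b F BR / B f br.
The two rarest classes, b F br and B f BR, are the double crossovers. Comparing them with the parentals, only the br allele has switched, so br is the middle locus and the order is f – br – b.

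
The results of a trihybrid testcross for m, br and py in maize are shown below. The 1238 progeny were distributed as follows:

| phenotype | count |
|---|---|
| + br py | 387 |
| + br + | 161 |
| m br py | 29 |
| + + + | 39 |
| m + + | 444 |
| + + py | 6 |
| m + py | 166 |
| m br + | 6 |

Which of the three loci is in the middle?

The two most frequent reciprocal classes, m + + and + br py, are the parental types, so the F1 was m + + / + br py.
The two rarest classes, m br + and + + py, are the double crossovers. Comparing them with the parentals, only the br allele has switched, so br is the middle locus and the order is m – br – py.

br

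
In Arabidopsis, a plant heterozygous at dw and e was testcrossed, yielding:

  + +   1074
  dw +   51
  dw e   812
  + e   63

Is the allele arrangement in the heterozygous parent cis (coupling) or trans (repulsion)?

cis

The two most frequent classes are + + (1074) and dw e (812); these are the parental (non-recombinant) types.
So the F1 carried + + on one chromosome and dw e on the other — the recessive alleles are on the same chromosome (cis / coupling).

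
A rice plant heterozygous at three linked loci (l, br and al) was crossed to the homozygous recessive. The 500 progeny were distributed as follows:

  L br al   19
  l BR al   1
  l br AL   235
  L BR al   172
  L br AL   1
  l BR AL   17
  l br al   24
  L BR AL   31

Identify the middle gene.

l

The two most frequent reciprocal classes, L BR al and l br AL, are the parental types, so the F1 was L BR al / l br AL.
The two rarest classes, l BR al and L br AL, are the double crossovers. Comparing them with the parentals, only the l allele has switched, so l is the middle locus and the order is br – l – al.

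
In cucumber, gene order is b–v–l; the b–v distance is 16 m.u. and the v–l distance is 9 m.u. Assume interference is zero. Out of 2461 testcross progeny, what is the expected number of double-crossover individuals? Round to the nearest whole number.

Map distances give recombination frequencies of 0.160 and 0.090 for the two intervals.
With no interference, expected double-crossover frequency = 0.160 × 0.090 = 0.01440.
Expected number = 0.01440 × 2461 = 35.44 ≈ 35.

35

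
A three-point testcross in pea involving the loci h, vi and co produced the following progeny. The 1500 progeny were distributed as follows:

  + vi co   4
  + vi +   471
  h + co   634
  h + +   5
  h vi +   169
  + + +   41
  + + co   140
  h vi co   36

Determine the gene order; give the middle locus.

co

The two most frequent reciprocal classes, + vi + and h + co, are the parental types, so the F1 was + vi + / h + co.
The two rarest classes, + vi co and h + +, are the double crossovers. Comparing them with the parentals, only the co allele has switched, so co is the middle locus and the order is vi – co – h.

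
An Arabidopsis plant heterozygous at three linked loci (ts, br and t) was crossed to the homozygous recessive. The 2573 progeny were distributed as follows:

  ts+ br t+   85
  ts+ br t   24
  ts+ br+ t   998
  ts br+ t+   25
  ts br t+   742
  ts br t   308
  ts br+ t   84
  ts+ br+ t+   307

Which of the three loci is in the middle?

br

The two most frequent reciprocal classes, ts+ br+ t and ts br t+, are the parental types, so the F1 was ts+ br+ t / ts br t+.
The two rarest classes, ts+ br t and ts br+ t+, are the double crossovers. Comparing them with the parentals, only the br allele has switched, so br is the middle locus and the order is ts – br – t.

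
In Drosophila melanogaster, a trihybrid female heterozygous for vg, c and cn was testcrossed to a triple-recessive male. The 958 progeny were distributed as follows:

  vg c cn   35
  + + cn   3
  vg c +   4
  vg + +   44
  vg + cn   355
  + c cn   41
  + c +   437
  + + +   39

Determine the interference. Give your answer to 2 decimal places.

0.10

The two most frequent reciprocal classes, + c + and vg + cn, are the parental types, so the F1 was + c + / vg + cn.
The two rarest classes, vg c + and + + cn, are the double crossovers. Comparing them with the parentals, only the vg allele has switched, so vg is the middle locus and the order is cn – vg – c.
cn–vg: (85 + 7)/958 = 0.0960; vg–c: (74 + 7)/958 = 0.0846.
Expected DCO frequency = 0.0960 × 0.0846 ≈ 0.00812; observed = 7/958 ≈ 0.00731.
Coefficient of coincidence = 0.00731/0.00812 ≈ 0.90; interference = 1 − 0.90 = 0.10.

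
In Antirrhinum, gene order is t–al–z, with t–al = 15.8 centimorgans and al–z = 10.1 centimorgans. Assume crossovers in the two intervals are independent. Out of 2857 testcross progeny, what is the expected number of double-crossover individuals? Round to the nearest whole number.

Map distances give recombination frequencies of 0.158 and 0.101 for the two intervals.
With no interference, expected double-crossover frequency = 0.158 × 0.101 = 0.01596.
Expected number = 0.01596 × 2857 = 45.59 ≈ 46.

46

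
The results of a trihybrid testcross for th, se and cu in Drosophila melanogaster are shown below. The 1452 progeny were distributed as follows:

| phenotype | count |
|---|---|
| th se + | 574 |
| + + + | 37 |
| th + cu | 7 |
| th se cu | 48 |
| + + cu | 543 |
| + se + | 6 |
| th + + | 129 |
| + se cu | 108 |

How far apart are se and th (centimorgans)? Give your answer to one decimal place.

The two most frequent reciprocal classes, + + cu and th se +, are the parental types, so the F1 was + + cu / th se +.
The two rarest classes, th + cu and + se +, are the double crossovers. Comparing them with the parentals, only the th allele has switched, so th is the middle locus and the order is se – th – cu.
Crossovers in the se–th interval produce the single-crossover classes + se cu and th + + (108 + 129 = 237) plus the double crossovers (13).
RF(se–th) = (237 + 13) / 1452 = 250/1452 = 0.1722 → 17.2 centimorgans.

17.2 centimorgans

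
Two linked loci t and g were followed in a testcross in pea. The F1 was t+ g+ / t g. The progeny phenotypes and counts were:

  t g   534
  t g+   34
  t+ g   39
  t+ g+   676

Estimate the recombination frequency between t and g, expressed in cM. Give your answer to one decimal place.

5.7 cM

The recombinant classes are t+ g and t g+: 39 + 34 = 73.
Recombination frequency = 73/1283 = 0.0569 ≈ 5.7%, i.e. 5.7 cM.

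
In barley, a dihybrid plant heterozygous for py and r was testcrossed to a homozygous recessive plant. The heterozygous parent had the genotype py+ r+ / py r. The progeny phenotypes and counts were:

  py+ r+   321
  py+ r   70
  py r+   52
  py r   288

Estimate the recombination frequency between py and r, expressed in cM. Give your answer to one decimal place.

The recombinant classes are py+ r and py r+: 70 + 52 = 122.
Recombination frequency = 122/731 = 0.1669 ≈ 16.7%, i.e. 16.7 cM.

16.7 cM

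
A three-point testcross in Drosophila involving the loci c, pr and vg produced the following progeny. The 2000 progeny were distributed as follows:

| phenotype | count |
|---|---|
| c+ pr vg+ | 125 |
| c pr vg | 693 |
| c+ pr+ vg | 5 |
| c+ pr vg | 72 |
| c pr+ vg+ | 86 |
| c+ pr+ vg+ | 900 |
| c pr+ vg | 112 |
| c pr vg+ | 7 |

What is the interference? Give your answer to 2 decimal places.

0.43

The two most frequent reciprocal classes, c pr vg and c+ pr+ vg+, are the parental types, so the F1 was c pr vg / c+ pr+ vg+.
The two rarest classes, c pr vg+ and c+ pr+ vg, are the double crossovers. Comparing them with the parentals, only the vg allele has switched, so vg is the middle locus and the order is pr – vg – c.
pr–vg: (237 + 12)/2000 = 0.1245; vg–c: (158 + 12)/2000 = 0.0850.
Expected DCO frequency = 0.1245 × 0.0850 ≈ 0.01058; observed = 12/2000 ≈ 0.00600.
Coefficient of coincidence = 0.00600/0.01058 ≈ 0.57; interference = 1 − 0.57 = 0.43.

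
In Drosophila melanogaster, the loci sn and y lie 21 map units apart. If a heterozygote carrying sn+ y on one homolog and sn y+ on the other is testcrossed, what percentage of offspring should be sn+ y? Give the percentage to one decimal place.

39.5%

A map distance of 21 map units corresponds to a recombination frequency of 0.210.
The F1 is sn+ y / sn y+, so sn+ y is a parental gamete class with expected frequency (1 − r)/2 = 0.790/2 = 0.3950.
That is 0.3950 = 39.5% of the progeny.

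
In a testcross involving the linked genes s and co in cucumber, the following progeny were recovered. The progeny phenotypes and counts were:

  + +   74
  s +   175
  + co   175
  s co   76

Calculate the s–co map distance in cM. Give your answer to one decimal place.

30.0 cM

The two most frequent classes, + co (175) and s + (175), are the parental types, so the F1 was + co / s +.
The recombinant classes are + + and s co: 74 + 76 = 150.
Recombination frequency = 150/500 = 0.3000 ≈ 30.0%, i.e. 30.0 cM.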